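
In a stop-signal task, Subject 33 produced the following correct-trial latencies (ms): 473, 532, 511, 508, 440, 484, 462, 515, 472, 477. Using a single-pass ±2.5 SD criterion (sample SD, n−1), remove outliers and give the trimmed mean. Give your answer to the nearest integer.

n = 10, ΣRT = 4874, M = 487.400
Σ(x−M)² = 7188.40; s = √(7188.40/9) = 28.261
Cutoffs: 487.400 ± 2.5·28.261 → [416.7, 558.1]
No RTs fall outside the cutoffs; all 10 retained. Mean = 4874/10 = 487.400

487 ms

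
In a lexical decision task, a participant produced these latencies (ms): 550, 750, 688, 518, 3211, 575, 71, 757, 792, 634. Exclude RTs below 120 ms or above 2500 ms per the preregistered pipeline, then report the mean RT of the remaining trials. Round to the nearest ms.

Excluded: 71, 3211
Retained (n=8): Σ = 5264
Mean = 5264/8 = 658.0000

658 ms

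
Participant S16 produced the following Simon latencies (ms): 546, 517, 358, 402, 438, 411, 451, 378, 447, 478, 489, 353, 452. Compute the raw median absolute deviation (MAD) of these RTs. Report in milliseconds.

42 ms

Sorted: 353, 358, 378, 402, 411, 438, 447, 451, 452, 478, 489, 517, 546 → median = 447
|x − 447|: 99, 70, 89, 45, 9, 36, 4, 69, 0, 31, 42, 94, 5
Sorted deviations: 0, 4, 5, 9, 31, 36, 42, 45, 69, 70, 89, 94, 99 → MAD = 42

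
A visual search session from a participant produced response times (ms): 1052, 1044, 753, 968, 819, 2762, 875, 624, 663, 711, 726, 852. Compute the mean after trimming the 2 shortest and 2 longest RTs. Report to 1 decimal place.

Sorted: 624, 663, 711, 726, 753, 819, 852, 875, 968, 1044, 1052, 2762
Drop lowest 2 (624, 663) and highest 2 (1052, 2762)
Remaining (n=8): Σ = 6748, mean = 6748/8 = 843.500

843.5 ms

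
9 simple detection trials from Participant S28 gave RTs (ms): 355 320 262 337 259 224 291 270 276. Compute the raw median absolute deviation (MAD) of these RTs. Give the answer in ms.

Sorted: 224, 259, 262, 270, 276, 291, 320, 337, 355 → median = 276
|x − 276|: 79, 44, 14, 61, 17, 52, 15, 6, 0
Sorted deviations: 0, 6, 14, 15, 17, 44, 52, 61, 79 → MAD = 17

17 ms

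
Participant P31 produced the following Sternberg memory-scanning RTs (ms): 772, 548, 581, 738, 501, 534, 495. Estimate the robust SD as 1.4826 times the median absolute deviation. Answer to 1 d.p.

69.7 ms

Sorted: 495, 501, 534, 548, 581, 738, 772 → median = 548
|x − 548| sorted: 0, 14, 33, 47, 53, 190, 224 → MAD = 47
Robust SD ≈ 1.4826 × 47 = 69.682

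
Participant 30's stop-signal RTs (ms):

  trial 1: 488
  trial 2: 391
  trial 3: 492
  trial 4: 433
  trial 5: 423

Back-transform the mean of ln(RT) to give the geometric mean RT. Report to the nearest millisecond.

ln(RT): 6.1903, 5.9687, 6.1985, 6.0707, 6.0474
Mean ln(RT) = 30.4756/5 = 6.09512
Geometric mean = exp(6.09512) = 443.69 ms

444 ms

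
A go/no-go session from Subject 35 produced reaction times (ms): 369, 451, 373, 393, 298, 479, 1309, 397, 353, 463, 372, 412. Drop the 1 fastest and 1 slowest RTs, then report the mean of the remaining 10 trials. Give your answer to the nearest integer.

Sorted: 298, 353, 369, 372, 373, 393, 397, 412, 451, 463, 479, 1309
Drop lowest 1 (298) and highest 1 (1309)
Remaining (n=10): Σ = 4062, mean = 4062/10 = 406.200

406 ms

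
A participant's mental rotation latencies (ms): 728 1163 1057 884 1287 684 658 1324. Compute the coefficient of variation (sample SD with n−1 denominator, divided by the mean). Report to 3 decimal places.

n = 8, Σ = 7785, M = 973.1250
Σ(x−M)² = 515644.875; s = √(515644.875/7) = 271.4103
CV = 271.4103 / 973.1250 = 0.27891

0.279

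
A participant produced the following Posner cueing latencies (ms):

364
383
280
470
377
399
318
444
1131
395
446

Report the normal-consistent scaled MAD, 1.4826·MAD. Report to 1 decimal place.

Sorted: 280, 318, 364, 377, 383, 395, 399, 444, 446, 470, 1131 → median = 395
|x − 395| sorted: 0, 4, 12, 18, 31, 49, 51, 75, 77, 115, 736 → MAD = 49
Robust SD ≈ 1.4826 × 49 = 72.647

72.6 ms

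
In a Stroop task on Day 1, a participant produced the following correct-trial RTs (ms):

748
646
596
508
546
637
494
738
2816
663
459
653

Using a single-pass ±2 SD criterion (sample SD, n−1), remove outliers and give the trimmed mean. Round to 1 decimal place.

n = 12, ΣRT = 9504, M = 792.000
Σ(x−M)² = 4562012.00; s = √(4562012.00/11) = 643.994
Cutoffs: 792.000 ± 2·643.994 → [-496.0, 2080.0]
Outside: 2816 → excluded.
Retained (n=11): Σ = 6688, mean = 6688/11 = 608.000

608.0 ms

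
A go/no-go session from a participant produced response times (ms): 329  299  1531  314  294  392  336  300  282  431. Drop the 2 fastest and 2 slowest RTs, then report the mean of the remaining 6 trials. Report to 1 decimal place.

328.3 ms

Sorted: 282, 294, 299, 300, 314, 329, 336, 392, 431, 1531
Drop lowest 2 (282, 294) and highest 2 (431, 1531)
Remaining (n=6): Σ = 1970, mean = 1970/6 = 328.333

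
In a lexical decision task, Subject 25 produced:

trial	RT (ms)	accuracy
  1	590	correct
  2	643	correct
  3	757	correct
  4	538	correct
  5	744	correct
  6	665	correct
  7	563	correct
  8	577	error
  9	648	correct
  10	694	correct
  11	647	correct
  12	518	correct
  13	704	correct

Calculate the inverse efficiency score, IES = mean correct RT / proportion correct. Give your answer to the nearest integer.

Correct trials (n=12): 590, 643, 757, 538, 744, 665, 563, 648, 694, 647, 518, 704
Mean correct RT = 7711/12 = 642.5833 ms
Proportion correct = 12/13
IES = 642.5833 / (12/13) = 696.132 ms

696 ms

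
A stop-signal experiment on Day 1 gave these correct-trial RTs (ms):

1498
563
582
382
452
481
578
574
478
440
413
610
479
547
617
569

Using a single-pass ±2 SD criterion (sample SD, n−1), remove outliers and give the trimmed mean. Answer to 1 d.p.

n = 16, ΣRT = 9263, M = 578.938
Σ(x−M)² = 980000.94; s = √(980000.94/15) = 255.604
Cutoffs: 578.938 ± 2·255.604 → [67.7, 1090.1]
Outside: 1498 → excluded.
Retained (n=15): Σ = 7765, mean = 7765/15 = 517.667

517.7 ms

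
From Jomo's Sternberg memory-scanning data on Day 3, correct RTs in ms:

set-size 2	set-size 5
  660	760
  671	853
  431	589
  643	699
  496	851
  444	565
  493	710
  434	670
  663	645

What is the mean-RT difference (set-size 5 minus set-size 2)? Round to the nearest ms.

M(set-size 2) = 4935/9 = 548.333
M(set-size 5) = 6342/9 = 704.667
Difference = 704.667 − 548.333 = 156.333 ms

156 ms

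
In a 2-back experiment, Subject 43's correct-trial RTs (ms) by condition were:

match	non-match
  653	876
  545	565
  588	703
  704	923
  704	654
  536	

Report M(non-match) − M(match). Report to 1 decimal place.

122.5 ms

M(match) = 3730/6 = 621.667
M(non-match) = 3721/5 = 744.200
Difference = 744.200 − 621.667 = 122.533 ms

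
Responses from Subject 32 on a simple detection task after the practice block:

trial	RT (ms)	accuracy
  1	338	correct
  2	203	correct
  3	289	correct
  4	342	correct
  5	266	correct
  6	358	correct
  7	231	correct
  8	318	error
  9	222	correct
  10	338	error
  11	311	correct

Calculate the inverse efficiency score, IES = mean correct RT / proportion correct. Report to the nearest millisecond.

Correct trials (n=9): 338, 203, 289, 342, 266, 358, 231, 222, 311
Mean correct RT = 2560/9 = 284.4444 ms
Proportion correct = 9/11
IES = 284.4444 / (9/11) = 347.654 ms

348 ms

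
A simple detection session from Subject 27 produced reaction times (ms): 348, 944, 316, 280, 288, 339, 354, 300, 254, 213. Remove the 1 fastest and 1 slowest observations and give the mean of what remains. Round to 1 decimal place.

309.9 ms

Sorted: 213, 254, 280, 288, 300, 316, 339, 348, 354, 944
Drop lowest 1 (213) and highest 1 (944)
Remaining (n=8): Σ = 2479, mean = 2479/8 = 309.875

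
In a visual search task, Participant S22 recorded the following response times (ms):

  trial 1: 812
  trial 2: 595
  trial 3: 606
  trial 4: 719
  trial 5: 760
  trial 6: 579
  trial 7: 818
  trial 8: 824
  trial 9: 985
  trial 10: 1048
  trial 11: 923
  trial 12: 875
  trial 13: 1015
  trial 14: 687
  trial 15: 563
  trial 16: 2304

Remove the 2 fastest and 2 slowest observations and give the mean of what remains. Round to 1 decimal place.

801.6 ms

Sorted: 563, 579, 595, 606, 687, 719, 760, 812, 818, 824, 875, 923, 985, 1015, 1048, 2304
Drop lowest 2 (563, 579) and highest 2 (1048, 2304)
Remaining (n=12): Σ = 9619, mean = 9619/12 = 801.583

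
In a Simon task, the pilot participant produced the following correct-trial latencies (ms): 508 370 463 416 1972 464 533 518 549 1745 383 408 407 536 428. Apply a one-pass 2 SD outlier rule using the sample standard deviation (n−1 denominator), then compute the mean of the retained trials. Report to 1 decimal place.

460.2 ms

n = 15, ΣRT = 9700, M = 646.667
Σ(x−M)² = 3461923.33; s = √(3461923.33/14) = 497.273
Cutoffs: 646.667 ± 2·497.273 → [-347.9, 1641.2]
Outside: 1745, 1972 → excluded.
Retained (n=13): Σ = 5983, mean = 5983/13 = 460.231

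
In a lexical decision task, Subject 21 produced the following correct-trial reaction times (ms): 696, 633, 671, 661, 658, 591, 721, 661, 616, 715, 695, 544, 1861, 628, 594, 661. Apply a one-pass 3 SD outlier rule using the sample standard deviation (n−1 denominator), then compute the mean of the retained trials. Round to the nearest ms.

n = 16, ΣRT = 11606, M = 725.375
Σ(x−M)² = 1409675.75; s = √(1409675.75/15) = 306.559
Cutoffs: 725.375 ± 3·306.559 → [-194.3, 1645.1]
Outside: 1861 → excluded.
Retained (n=15): Σ = 9745, mean = 9745/15 = 649.667

650 ms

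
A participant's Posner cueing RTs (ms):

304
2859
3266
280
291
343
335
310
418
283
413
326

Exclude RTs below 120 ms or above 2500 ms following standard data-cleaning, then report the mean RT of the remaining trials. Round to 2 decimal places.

330.30 ms

Excluded: 2859, 3266
Retained (n=10): Σ = 3303
Mean = 3303/10 = 330.3000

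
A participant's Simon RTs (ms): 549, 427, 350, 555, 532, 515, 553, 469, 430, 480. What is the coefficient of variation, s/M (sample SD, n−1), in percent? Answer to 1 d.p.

14.0%

n = 10, Σ = 4860, M = 486.0000
Σ(x−M)² = 41614.000; s = √(41614.000/9) = 67.9984
CV = 67.9984 / 486.0000 = 0.13991 = 13.991%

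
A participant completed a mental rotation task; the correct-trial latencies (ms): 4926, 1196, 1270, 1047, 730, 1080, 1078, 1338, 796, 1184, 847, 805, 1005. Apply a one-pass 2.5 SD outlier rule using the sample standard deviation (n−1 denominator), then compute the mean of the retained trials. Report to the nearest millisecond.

n = 13, ΣRT = 17302, M = 1330.923
Σ(x−M)² = 14439928.92; s = √(14439928.92/12) = 1096.963
Cutoffs: 1330.923 ± 2.5·1096.963 → [-1411.5, 4073.3]
Outside: 4926 → excluded.
Retained (n=12): Σ = 12376, mean = 12376/12 = 1031.333

1031 ms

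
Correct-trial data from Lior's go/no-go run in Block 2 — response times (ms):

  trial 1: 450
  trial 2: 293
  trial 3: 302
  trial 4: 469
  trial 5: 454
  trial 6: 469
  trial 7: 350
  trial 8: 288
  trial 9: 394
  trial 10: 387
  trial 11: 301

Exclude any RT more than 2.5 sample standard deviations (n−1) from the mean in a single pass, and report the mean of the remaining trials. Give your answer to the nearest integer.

378 ms

n = 11, ΣRT = 4157, M = 377.909
Σ(x−M)² = 55672.91; s = √(55672.91/10) = 74.614
Cutoffs: 377.909 ± 2.5·74.614 → [191.4, 564.4]
No RTs fall outside the cutoffs; all 11 retained. Mean = 4157/11 = 377.909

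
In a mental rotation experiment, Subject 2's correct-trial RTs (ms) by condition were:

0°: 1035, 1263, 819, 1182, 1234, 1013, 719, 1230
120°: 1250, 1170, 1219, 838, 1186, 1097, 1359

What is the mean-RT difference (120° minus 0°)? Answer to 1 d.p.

98.0 ms

M(0°) = 8495/8 = 1061.875
M(120°) = 8119/7 = 1159.857
Difference = 1159.857 − 1061.875 = 97.982 ms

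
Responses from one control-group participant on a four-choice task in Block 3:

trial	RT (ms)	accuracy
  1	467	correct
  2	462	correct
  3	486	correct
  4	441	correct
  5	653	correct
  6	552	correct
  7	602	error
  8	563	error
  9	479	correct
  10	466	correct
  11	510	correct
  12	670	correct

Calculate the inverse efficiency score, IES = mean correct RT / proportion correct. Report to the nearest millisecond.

622 ms

Correct trials (n=10): 467, 462, 486, 441, 653, 552, 479, 466, 510, 670
Mean correct RT = 5186/10 = 518.6000 ms
Proportion correct = 10/12
IES = 518.6000 / (10/12) = 622.320 ms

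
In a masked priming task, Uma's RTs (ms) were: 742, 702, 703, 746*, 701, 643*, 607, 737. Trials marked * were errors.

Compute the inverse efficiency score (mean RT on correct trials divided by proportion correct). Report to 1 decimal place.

Correct trials (n=6): 742, 702, 703, 701, 607, 737
Mean correct RT = 4192/6 = 698.6667 ms
Proportion correct = 6/8
IES = 698.6667 / (6/8) = 931.556 ms

931.6 ms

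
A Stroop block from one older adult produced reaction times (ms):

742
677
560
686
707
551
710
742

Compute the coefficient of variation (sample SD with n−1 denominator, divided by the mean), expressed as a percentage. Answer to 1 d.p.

11.2%

n = 8, Σ = 5375, M = 671.8750
Σ(x−M)² = 39874.875; s = √(39874.875/7) = 75.4746
CV = 75.4746 / 671.8750 = 0.11233 = 11.233%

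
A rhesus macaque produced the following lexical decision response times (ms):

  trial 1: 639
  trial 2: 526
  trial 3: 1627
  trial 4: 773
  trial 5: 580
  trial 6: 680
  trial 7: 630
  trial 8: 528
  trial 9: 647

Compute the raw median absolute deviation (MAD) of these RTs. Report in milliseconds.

Sorted: 526, 528, 580, 630, 639, 647, 680, 773, 1627 → median = 639
|x − 639|: 0, 113, 988, 134, 59, 41, 9, 111, 8
Sorted deviations: 0, 8, 9, 41, 59, 111, 113, 134, 988 → MAD = 59

59 ms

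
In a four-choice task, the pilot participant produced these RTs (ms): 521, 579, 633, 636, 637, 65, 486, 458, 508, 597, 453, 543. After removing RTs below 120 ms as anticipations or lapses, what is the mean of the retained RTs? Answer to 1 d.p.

550.1 ms

Excluded: 65
Retained (n=11): Σ = 6051
Mean = 6051/11 = 550.0909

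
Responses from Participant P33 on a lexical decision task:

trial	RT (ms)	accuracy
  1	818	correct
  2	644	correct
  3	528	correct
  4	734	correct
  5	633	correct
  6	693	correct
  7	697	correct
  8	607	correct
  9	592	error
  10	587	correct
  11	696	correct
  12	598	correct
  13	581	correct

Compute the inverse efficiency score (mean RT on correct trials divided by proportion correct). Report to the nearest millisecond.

706 ms

Correct trials (n=12): 818, 644, 528, 734, 633, 693, 697, 607, 587, 696, 598, 581
Mean correct RT = 7816/12 = 651.3333 ms
Proportion correct = 12/13
IES = 651.3333 / (12/13) = 705.611 ms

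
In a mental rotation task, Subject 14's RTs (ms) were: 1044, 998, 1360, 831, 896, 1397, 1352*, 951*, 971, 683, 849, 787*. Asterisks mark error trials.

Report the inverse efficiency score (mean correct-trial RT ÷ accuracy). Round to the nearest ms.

1338 ms

Correct trials (n=9): 1044, 998, 1360, 831, 896, 1397, 971, 683, 849
Mean correct RT = 9029/9 = 1003.2222 ms
Proportion correct = 9/12
IES = 1003.2222 / (9/12) = 1337.630 ms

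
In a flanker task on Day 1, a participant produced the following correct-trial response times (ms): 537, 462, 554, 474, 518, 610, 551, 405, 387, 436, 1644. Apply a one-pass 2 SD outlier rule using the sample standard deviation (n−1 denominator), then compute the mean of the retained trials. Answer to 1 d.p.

493.4 ms

n = 11, ΣRT = 6578, M = 598.000
Σ(x−M)² = 1250412.00; s = √(1250412.00/10) = 353.612
Cutoffs: 598.000 ± 2·353.612 → [-109.2, 1305.2]
Outside: 1644 → excluded.
Retained (n=10): Σ = 4934, mean = 4934/10 = 493.400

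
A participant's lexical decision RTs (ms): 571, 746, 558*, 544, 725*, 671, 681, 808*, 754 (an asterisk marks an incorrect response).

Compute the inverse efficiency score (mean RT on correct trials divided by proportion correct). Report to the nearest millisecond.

992 ms

Correct trials (n=6): 571, 746, 544, 671, 681, 754
Mean correct RT = 3967/6 = 661.1667 ms
Proportion correct = 6/9
IES = 661.1667 / (6/9) = 991.750 ms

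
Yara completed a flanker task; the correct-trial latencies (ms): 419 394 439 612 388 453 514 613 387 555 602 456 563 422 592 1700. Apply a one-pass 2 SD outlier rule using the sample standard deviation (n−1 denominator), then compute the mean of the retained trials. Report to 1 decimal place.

n = 16, ΣRT = 9109, M = 569.312
Σ(x−M)² = 1471563.44; s = √(1471563.44/15) = 313.216
Cutoffs: 569.312 ± 2·313.216 → [-57.1, 1195.7]
Outside: 1700 → excluded.
Retained (n=15): Σ = 7409, mean = 7409/15 = 493.933

493.9 ms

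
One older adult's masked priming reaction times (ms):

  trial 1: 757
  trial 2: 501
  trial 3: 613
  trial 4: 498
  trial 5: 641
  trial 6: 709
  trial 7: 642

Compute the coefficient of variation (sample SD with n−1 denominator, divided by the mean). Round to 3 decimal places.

n = 7, Σ = 4361, M = 623.0000
Σ(x−M)² = 56646.000; s = √(56646.000/6) = 97.1648
CV = 97.1648 / 623.0000 = 0.15596

0.156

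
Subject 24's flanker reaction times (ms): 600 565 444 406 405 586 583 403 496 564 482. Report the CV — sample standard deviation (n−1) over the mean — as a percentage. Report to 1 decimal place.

n = 11, Σ = 5534, M = 503.0909
Σ(x−M)² = 63246.909; s = √(63246.909/10) = 79.5279
CV = 79.5279 / 503.0909 = 0.15808 = 15.808%

15.8%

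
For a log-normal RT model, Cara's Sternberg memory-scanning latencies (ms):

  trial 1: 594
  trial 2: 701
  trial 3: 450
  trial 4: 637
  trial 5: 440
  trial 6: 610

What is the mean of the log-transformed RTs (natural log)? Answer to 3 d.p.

ln(RT): 6.3869, 6.5525, 6.1092, 6.4568, 6.0868, 6.4135
Σ ln(RT) = 38.0056
Mean = 38.0056/6 = 6.33427

6.334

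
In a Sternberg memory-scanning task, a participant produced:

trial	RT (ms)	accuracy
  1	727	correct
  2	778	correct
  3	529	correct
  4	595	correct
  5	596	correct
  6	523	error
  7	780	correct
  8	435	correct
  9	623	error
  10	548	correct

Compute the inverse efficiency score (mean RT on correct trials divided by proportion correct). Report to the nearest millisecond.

779 ms

Correct trials (n=8): 727, 778, 529, 595, 596, 780, 435, 548
Mean correct RT = 4988/8 = 623.5000 ms
Proportion correct = 8/10
IES = 623.5000 / (8/10) = 779.375 ms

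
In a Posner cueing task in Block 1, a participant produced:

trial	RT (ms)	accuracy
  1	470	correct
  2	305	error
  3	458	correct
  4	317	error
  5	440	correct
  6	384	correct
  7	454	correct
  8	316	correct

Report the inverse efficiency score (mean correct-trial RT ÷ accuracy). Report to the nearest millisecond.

560 ms

Correct trials (n=6): 470, 458, 440, 384, 454, 316
Mean correct RT = 2522/6 = 420.3333 ms
Proportion correct = 6/8
IES = 420.3333 / (6/8) = 560.444 ms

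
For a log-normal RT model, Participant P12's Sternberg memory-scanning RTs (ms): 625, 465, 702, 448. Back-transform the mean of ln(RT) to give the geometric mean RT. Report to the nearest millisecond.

550 ms

ln(RT): 6.4378, 6.1420, 6.5539, 6.1048
Mean ln(RT) = 25.2385/4 = 6.30963
Geometric mean = exp(6.30963) = 549.84 ms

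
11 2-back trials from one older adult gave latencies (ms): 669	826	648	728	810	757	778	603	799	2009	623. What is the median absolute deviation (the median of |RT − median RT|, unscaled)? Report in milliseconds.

69 ms

Sorted: 603, 623, 648, 669, 728, 757, 778, 799, 810, 826, 2009 → median = 757
|x − 757|: 88, 69, 109, 29, 53, 0, 21, 154, 42, 1252, 134
Sorted deviations: 0, 21, 29, 42, 53, 69, 88, 109, 134, 154, 1252 → MAD = 69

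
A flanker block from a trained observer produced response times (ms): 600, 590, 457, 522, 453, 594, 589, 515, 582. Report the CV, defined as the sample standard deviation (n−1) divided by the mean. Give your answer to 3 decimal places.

n = 9, Σ = 4902, M = 544.6667
Σ(x−M)² = 28392.000; s = √(28392.000/8) = 59.5735
CV = 59.5735 / 544.6667 = 0.10938

0.109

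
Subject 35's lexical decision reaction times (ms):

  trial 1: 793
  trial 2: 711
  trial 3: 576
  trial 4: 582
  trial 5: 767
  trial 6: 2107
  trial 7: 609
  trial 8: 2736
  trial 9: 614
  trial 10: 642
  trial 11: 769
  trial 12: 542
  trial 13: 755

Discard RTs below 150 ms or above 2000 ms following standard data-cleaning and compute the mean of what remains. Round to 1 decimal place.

Excluded: 2107, 2736
Retained (n=11): Σ = 7360
Mean = 7360/11 = 669.0909

669.1 ms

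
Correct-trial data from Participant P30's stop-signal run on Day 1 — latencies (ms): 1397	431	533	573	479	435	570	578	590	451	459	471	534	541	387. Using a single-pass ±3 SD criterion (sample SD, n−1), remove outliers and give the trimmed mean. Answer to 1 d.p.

n = 15, ΣRT = 8429, M = 561.933
Σ(x−M)² = 802530.93; s = √(802530.93/14) = 239.424
Cutoffs: 561.933 ± 3·239.424 → [-156.3, 1280.2]
Outside: 1397 → excluded.
Retained (n=14): Σ = 7032, mean = 7032/14 = 502.286

502.3 ms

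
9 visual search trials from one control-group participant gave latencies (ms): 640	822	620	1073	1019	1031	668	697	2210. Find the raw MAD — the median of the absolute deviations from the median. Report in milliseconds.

Sorted: 620, 640, 668, 697, 822, 1019, 1031, 1073, 2210 → median = 822
|x − 822|: 182, 0, 202, 251, 197, 209, 154, 125, 1388
Sorted deviations: 0, 125, 154, 182, 197, 202, 209, 251, 1388 → MAD = 197

197 ms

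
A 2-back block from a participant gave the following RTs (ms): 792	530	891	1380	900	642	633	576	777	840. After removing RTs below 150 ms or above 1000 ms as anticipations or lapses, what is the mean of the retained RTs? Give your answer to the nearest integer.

731 ms

Excluded: 1380
Retained (n=9): Σ = 6581
Mean = 6581/9 = 731.2222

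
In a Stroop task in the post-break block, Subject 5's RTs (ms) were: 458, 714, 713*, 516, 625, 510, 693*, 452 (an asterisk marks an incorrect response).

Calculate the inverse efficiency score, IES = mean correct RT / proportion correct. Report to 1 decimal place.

727.8 ms

Correct trials (n=6): 458, 714, 516, 625, 510, 452
Mean correct RT = 3275/6 = 545.8333 ms
Proportion correct = 6/8
IES = 545.8333 / (6/8) = 727.778 ms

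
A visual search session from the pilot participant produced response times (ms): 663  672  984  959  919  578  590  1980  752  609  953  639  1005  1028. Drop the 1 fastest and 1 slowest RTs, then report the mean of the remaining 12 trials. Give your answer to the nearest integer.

Sorted: 578, 590, 609, 639, 663, 672, 752, 919, 953, 959, 984, 1005, 1028, 1980
Drop lowest 1 (578) and highest 1 (1980)
Remaining (n=12): Σ = 9773, mean = 9773/12 = 814.417

814 ms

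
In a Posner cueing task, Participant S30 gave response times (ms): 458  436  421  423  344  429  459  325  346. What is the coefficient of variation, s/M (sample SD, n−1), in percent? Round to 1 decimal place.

12.8%

n = 9, Σ = 3641, M = 404.5556
Σ(x−M)² = 21442.222; s = √(21442.222/8) = 51.7714
CV = 51.7714 / 404.5556 = 0.12797 = 12.797%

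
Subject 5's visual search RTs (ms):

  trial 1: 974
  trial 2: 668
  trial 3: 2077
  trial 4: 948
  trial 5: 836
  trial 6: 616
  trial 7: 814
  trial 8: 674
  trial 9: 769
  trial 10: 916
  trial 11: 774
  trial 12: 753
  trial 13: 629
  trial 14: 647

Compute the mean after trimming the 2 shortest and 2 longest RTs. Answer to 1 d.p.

779.9 ms

Sorted: 616, 629, 647, 668, 674, 753, 769, 774, 814, 836, 916, 948, 974, 2077
Drop lowest 2 (616, 629) and highest 2 (974, 2077)
Remaining (n=10): Σ = 7799, mean = 7799/10 = 779.900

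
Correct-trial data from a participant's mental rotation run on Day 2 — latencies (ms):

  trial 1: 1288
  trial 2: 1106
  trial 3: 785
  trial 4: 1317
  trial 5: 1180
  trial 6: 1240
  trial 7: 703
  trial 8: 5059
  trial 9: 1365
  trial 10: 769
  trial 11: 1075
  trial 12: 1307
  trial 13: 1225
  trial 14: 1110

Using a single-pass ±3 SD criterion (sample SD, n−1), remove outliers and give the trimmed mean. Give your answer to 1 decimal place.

1113.1 ms

n = 14, ΣRT = 19529, M = 1394.929
Σ(x−M)² = 15060208.93; s = √(15060208.93/13) = 1076.326
Cutoffs: 1394.929 ± 3·1076.326 → [-1834.0, 4623.9]
Outside: 5059 → excluded.
Retained (n=13): Σ = 14470, mean = 14470/13 = 1113.077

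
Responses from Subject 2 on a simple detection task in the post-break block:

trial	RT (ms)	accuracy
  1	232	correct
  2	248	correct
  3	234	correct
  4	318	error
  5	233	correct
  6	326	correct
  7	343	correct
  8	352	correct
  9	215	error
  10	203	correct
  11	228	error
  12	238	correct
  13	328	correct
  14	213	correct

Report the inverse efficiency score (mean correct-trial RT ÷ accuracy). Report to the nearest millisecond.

Correct trials (n=11): 232, 248, 234, 233, 326, 343, 352, 203, 238, 328, 213
Mean correct RT = 2950/11 = 268.1818 ms
Proportion correct = 11/14
IES = 268.1818 / (11/14) = 341.322 ms

341 ms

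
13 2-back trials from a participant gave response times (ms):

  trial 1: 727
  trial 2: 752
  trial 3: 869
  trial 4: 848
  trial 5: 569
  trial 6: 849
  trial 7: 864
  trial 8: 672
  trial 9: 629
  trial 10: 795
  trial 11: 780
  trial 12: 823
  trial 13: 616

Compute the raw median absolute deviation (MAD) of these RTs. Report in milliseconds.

Sorted: 569, 616, 629, 672, 727, 752, 780, 795, 823, 848, 849, 864, 869 → median = 780
|x − 780|: 53, 28, 89, 68, 211, 69, 84, 108, 151, 15, 0, 43, 164
Sorted deviations: 0, 15, 28, 43, 53, 68, 69, 84, 89, 108, 151, 164, 211 → MAD = 69

69 ms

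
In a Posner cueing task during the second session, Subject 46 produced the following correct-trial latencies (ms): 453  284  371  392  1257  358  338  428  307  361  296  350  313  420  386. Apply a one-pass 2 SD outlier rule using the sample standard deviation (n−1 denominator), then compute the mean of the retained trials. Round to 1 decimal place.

361.2 ms

n = 15, ΣRT = 6314, M = 420.933
Σ(x−M)² = 783088.93; s = √(783088.93/14) = 236.506
Cutoffs: 420.933 ± 2·236.506 → [-52.1, 893.9]
Outside: 1257 → excluded.
Retained (n=14): Σ = 5057, mean = 5057/14 = 361.214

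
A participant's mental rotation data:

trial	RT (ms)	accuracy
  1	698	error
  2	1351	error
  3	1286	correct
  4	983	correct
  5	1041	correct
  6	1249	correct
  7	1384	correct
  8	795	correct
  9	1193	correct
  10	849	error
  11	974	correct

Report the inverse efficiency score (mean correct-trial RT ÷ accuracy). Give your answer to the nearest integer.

1531 ms

Correct trials (n=8): 1286, 983, 1041, 1249, 1384, 795, 1193, 974
Mean correct RT = 8905/8 = 1113.1250 ms
Proportion correct = 8/11
IES = 1113.1250 / (8/11) = 1530.547 ms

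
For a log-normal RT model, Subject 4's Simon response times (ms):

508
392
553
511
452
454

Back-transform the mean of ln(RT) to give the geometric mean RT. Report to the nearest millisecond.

ln(RT): 6.2305, 5.9713, 6.3154, 6.2364, 6.1137, 6.1181
Mean ln(RT) = 36.9853/6 = 6.16421
Geometric mean = exp(6.16421) = 475.42 ms

475 ms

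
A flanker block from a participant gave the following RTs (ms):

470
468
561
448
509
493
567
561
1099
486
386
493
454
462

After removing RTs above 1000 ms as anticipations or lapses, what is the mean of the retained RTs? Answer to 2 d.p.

Excluded: 1099
Retained (n=13): Σ = 6358
Mean = 6358/13 = 489.0769

489.08 ms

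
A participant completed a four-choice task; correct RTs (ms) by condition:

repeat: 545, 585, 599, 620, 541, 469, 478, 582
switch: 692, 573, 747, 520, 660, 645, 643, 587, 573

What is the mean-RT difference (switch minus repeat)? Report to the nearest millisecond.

74 ms

M(repeat) = 4419/8 = 552.375
M(switch) = 5640/9 = 626.667
Difference = 626.667 − 552.375 = 74.292 ms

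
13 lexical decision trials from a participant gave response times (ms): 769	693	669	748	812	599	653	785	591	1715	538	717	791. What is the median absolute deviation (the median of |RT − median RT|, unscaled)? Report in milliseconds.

68 ms

Sorted: 538, 591, 599, 653, 669, 693, 717, 748, 769, 785, 791, 812, 1715 → median = 717
|x − 717|: 52, 24, 48, 31, 95, 118, 64, 68, 126, 998, 179, 0, 74
Sorted deviations: 0, 24, 31, 48, 52, 64, 68, 74, 95, 118, 126, 179, 998 → MAD = 68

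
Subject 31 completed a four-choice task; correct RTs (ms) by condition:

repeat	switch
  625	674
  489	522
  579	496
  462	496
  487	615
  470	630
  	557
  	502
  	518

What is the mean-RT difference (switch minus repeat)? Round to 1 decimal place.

38.0 ms

M(repeat) = 3112/6 = 518.667
M(switch) = 5010/9 = 556.667
Difference = 556.667 − 518.667 = 38.000 ms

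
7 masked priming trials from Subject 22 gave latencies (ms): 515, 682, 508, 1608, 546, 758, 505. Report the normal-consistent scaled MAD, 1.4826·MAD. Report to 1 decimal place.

60.8 ms

Sorted: 505, 508, 515, 546, 682, 758, 1608 → median = 546
|x − 546| sorted: 0, 31, 38, 41, 136, 212, 1062 → MAD = 41
Robust SD ≈ 1.4826 × 41 = 60.787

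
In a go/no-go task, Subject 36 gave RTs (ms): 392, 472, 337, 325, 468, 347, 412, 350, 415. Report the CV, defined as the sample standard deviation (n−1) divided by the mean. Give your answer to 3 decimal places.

n = 9, Σ = 3518, M = 390.8889
Σ(x−M)² = 24396.889; s = √(24396.889/8) = 55.2233
CV = 55.2233 / 390.8889 = 0.14128

0.141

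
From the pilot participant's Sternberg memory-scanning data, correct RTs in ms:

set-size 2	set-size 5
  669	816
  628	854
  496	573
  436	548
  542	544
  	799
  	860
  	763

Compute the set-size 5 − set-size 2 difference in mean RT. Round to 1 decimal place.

M(set-size 2) = 2771/5 = 554.200
M(set-size 5) = 5757/8 = 719.625
Difference = 719.625 − 554.200 = 165.425 ms

165.4 ms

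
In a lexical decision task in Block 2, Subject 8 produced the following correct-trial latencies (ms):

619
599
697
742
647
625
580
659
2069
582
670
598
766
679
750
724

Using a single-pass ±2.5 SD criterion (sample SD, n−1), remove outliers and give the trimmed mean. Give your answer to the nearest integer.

n = 16, ΣRT = 12006, M = 750.375
Σ(x−M)² = 1909709.75; s = √(1909709.75/15) = 356.811
Cutoffs: 750.375 ± 2.5·356.811 → [-141.7, 1642.4]
Outside: 2069 → excluded.
Retained (n=15): Σ = 9937, mean = 9937/15 = 662.467

662 ms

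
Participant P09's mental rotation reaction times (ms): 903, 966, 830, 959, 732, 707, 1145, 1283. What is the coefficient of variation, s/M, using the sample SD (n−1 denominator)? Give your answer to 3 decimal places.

n = 8, Σ = 7525, M = 940.6250
Σ(x−M)² = 271729.875; s = √(271729.875/7) = 197.0242
CV = 197.0242 / 940.6250 = 0.20946

0.209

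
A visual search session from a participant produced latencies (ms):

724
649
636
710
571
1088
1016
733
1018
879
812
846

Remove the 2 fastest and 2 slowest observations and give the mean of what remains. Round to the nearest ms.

796 ms

Sorted: 571, 636, 649, 710, 724, 733, 812, 846, 879, 1016, 1018, 1088
Drop lowest 2 (571, 636) and highest 2 (1018, 1088)
Remaining (n=8): Σ = 6369, mean = 6369/8 = 796.125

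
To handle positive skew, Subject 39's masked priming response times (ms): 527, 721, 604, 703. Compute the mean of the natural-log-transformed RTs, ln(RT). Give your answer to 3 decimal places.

6.452

ln(RT): 6.2672, 6.5806, 6.4036, 6.5554
Σ ln(RT) = 25.8068
Mean = 25.8068/4 = 6.45169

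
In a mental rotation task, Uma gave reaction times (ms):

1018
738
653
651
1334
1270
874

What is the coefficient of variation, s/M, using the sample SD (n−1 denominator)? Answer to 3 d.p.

0.303

n = 7, Σ = 6538, M = 934.0000
Σ(x−M)² = 481018.000; s = √(481018.000/6) = 283.1425
CV = 283.1425 / 934.0000 = 0.30315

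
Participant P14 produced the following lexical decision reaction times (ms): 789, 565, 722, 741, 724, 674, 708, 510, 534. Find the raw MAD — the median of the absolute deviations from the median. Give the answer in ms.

34 ms

Sorted: 510, 534, 565, 674, 708, 722, 724, 741, 789 → median = 708
|x − 708|: 81, 143, 14, 33, 16, 34, 0, 198, 174
Sorted deviations: 0, 14, 16, 33, 34, 81, 143, 174, 198 → MAD = 34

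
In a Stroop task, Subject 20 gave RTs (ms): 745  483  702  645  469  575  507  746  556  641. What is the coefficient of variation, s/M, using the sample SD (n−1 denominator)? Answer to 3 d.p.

n = 10, Σ = 6069, M = 606.9000
Σ(x−M)² = 98034.900; s = √(98034.900/9) = 104.3684
CV = 104.3684 / 606.9000 = 0.17197

0.172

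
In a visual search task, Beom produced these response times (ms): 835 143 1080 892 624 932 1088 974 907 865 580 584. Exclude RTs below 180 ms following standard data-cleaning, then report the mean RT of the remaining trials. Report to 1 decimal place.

851.0 ms

Excluded: 143
Retained (n=11): Σ = 9361
Mean = 9361/11 = 851.0000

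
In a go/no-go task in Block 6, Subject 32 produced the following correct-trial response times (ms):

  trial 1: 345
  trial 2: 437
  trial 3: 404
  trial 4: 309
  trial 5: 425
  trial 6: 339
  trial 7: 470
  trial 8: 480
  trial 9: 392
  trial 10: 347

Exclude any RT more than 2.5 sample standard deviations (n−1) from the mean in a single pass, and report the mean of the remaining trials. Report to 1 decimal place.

394.8 ms

n = 10, ΣRT = 3948, M = 394.800
Σ(x−M)² = 30939.60; s = √(30939.60/9) = 58.632
Cutoffs: 394.800 ± 2.5·58.632 → [248.2, 541.4]
No RTs fall outside the cutoffs; all 10 retained. Mean = 3948/10 = 394.800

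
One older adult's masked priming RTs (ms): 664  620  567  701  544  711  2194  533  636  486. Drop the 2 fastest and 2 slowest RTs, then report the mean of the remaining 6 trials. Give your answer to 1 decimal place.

622.0 ms

Sorted: 486, 533, 544, 567, 620, 636, 664, 701, 711, 2194
Drop lowest 2 (486, 533) and highest 2 (711, 2194)
Remaining (n=6): Σ = 3732, mean = 3732/6 = 622.000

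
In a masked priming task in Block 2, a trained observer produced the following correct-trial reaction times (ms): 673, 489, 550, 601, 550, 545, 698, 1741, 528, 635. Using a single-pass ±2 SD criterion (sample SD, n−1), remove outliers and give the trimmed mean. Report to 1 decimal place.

585.4 ms

n = 10, ΣRT = 7010, M = 701.000
Σ(x−M)² = 1241560.00; s = √(1241560.00/9) = 371.418
Cutoffs: 701.000 ± 2·371.418 → [-41.8, 1443.8]
Outside: 1741 → excluded.
Retained (n=9): Σ = 5269, mean = 5269/9 = 585.444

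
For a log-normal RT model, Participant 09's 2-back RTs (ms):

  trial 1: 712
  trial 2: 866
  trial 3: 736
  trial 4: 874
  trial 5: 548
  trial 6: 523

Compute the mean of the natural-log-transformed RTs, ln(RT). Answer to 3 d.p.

6.545

ln(RT): 6.5681, 6.7639, 6.6012, 6.7731, 6.3063, 6.2596
Σ ln(RT) = 39.2721
Mean = 39.2721/6 = 6.54536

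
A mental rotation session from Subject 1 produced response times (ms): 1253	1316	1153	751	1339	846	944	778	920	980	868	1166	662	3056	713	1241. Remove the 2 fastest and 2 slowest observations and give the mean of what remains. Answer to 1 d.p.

Sorted: 662, 713, 751, 778, 846, 868, 920, 944, 980, 1153, 1166, 1241, 1253, 1316, 1339, 3056
Drop lowest 2 (662, 713) and highest 2 (1339, 3056)
Remaining (n=12): Σ = 12216, mean = 12216/12 = 1018.000

1018.0 ms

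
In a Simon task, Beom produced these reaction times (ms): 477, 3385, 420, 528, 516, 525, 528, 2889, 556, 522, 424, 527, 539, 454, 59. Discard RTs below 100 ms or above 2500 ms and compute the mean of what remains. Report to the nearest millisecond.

Excluded: 59, 2889, 3385
Retained (n=12): Σ = 6016
Mean = 6016/12 = 501.3333

501 ms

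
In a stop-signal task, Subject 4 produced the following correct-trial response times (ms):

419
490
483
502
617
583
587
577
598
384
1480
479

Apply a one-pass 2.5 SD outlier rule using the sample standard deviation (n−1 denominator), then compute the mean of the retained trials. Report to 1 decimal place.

n = 12, ΣRT = 7199, M = 599.917
Σ(x−M)² = 905130.92; s = √(905130.92/11) = 286.853
Cutoffs: 599.917 ± 2.5·286.853 → [-117.2, 1317.0]
Outside: 1480 → excluded.
Retained (n=11): Σ = 5719, mean = 5719/11 = 519.909

519.9 ms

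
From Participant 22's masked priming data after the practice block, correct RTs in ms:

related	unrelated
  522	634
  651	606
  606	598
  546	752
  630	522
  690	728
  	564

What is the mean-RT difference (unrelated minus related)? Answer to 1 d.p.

M(related) = 3645/6 = 607.500
M(unrelated) = 4404/7 = 629.143
Difference = 629.143 − 607.500 = 21.643 ms

21.6 ms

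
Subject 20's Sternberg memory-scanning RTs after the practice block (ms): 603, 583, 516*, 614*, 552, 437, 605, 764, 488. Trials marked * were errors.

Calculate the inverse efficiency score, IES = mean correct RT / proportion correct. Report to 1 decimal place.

Correct trials (n=7): 603, 583, 552, 437, 605, 764, 488
Mean correct RT = 4032/7 = 576.0000 ms
Proportion correct = 7/9
IES = 576.0000 / (7/9) = 740.571 ms

740.6 ms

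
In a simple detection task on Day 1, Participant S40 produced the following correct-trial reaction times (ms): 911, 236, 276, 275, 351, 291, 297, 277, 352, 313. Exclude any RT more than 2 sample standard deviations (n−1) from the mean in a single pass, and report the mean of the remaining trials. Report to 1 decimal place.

n = 10, ΣRT = 3579, M = 357.900
Σ(x−M)² = 351186.90; s = √(351186.90/9) = 197.537
Cutoffs: 357.900 ± 2·197.537 → [-37.2, 753.0]
Outside: 911 → excluded.
Retained (n=9): Σ = 2668, mean = 2668/9 = 296.444

296.4 ms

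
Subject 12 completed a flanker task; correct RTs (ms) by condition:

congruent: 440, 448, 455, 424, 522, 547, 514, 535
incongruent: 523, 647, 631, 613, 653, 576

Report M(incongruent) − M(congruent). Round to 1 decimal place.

M(congruent) = 3885/8 = 485.625
M(incongruent) = 3643/6 = 607.167
Difference = 607.167 − 485.625 = 121.542 ms

121.5 ms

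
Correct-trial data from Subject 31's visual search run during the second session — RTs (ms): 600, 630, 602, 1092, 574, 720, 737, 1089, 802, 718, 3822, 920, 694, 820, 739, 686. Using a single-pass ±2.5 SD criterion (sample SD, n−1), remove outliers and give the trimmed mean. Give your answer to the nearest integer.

n = 16, ΣRT = 15245, M = 952.812
Σ(x−M)² = 9146672.44; s = √(9146672.44/15) = 780.883
Cutoffs: 952.812 ± 2.5·780.883 → [-999.4, 2905.0]
Outside: 3822 → excluded.
Retained (n=15): Σ = 11423, mean = 11423/15 = 761.533

762 ms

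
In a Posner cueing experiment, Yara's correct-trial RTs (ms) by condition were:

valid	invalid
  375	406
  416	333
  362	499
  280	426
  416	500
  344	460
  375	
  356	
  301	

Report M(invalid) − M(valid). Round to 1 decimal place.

79.0 ms

M(valid) = 3225/9 = 358.333
M(invalid) = 2624/6 = 437.333
Difference = 437.333 − 358.333 = 79.000 ms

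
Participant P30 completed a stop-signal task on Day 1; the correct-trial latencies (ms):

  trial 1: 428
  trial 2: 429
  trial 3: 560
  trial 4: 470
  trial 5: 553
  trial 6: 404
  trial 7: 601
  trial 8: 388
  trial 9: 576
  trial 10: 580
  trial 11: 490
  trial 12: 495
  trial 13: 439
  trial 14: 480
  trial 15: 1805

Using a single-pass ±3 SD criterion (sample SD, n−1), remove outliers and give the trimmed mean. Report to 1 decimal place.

492.4 ms

n = 15, ΣRT = 8698, M = 579.867
Σ(x−M)² = 1673261.73; s = √(1673261.73/14) = 345.715
Cutoffs: 579.867 ± 3·345.715 → [-457.3, 1617.0]
Outside: 1805 → excluded.
Retained (n=14): Σ = 6893, mean = 6893/14 = 492.357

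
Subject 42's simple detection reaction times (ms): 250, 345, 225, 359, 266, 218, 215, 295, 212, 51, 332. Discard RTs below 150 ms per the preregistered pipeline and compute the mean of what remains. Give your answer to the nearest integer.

272 ms

Excluded: 51
Retained (n=10): Σ = 2717
Mean = 2717/10 = 271.7000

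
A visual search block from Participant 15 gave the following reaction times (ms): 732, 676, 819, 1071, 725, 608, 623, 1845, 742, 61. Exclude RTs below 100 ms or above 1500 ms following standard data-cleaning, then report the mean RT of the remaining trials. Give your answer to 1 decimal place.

749.5 ms

Excluded: 61, 1845
Retained (n=8): Σ = 5996
Mean = 5996/8 = 749.5000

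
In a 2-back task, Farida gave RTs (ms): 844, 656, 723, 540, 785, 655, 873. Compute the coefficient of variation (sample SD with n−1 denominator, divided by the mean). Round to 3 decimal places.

0.163

n = 7, Σ = 5076, M = 725.1429
Σ(x−M)² = 83554.857; s = √(83554.857/6) = 118.0077
CV = 118.0077 / 725.1429 = 0.16274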